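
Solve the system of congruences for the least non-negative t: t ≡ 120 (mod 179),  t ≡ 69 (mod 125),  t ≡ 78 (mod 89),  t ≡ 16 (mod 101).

From t ≡ 120 (mod 179) write t = 120 + 179s. Substituting into t ≡ 69 (mod 125) gives 179s ≡ 74 (mod 125), and since 54⁻¹ ≡ 44 (mod 125), s ≡ 6. Hence t ≡ 120 + 179·6 = 1194 (mod 22375).
From t ≡ 1194 (mod 22375) write t = 1194 + 22375s. Substituting into t ≡ 78 (mod 89) gives 22375s ≡ 41 (mod 89), and since 36⁻¹ ≡ 47 (mod 89), s ≡ 58. Hence t ≡ 1194 + 22375·58 = 1298944 (mod 1991375).
From t ≡ 1298944 (mod 1991375) write t = 1298944 + 1991375s. Substituting into t ≡ 16 (mod 101) gives 1991375s ≡ 33 (mod 101), and since 59⁻¹ ≡ 12 (mod 101), s ≡ 93. Hence t ≡ 1298944 + 1991375·93 = 186496819 (mod 201128875).

186496819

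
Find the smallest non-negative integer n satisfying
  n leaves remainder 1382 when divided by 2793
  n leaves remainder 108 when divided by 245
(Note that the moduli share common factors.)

6968

gcd(2793, 245) = 49 and 49 | (108 − 1382), so the pair is consistent; merging gives n ≡ 6968 (mod 13965), where 13965 = lcm(2793, 245).
The solution is unique modulo lcm(2793, 245) = 13965.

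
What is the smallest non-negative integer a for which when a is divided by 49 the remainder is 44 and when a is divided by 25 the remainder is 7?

Combine the congruences pairwise.
From a ≡ 44 (mod 49) write a = 44 + 49t. Substituting into a ≡ 7 (mod 25) gives 49t ≡ 13 (mod 25), and since 24⁻¹ ≡ 24 (mod 25), t ≡ 12. Hence a ≡ 44 + 49·12 = 632 (mod 1225).

632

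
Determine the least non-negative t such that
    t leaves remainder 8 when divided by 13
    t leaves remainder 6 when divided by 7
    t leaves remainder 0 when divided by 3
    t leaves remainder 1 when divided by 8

Combine the congruences pairwise.
From t ≡ 8 (mod 13) write t = 8 + 13s. Substituting into t ≡ 6 (mod 7) gives 13s ≡ 5 (mod 7), and since 6⁻¹ ≡ 6 (mod 7), s ≡ 2. Hence t ≡ 8 + 13·2 = 34 (mod 91).
From t ≡ 34 (mod 91) write t = 34 + 91s. Substituting into t ≡ 0 (mod 3) gives 91s ≡ 2 (mod 3), and since 1⁻¹ ≡ 1 (mod 3), s ≡ 2. Hence t ≡ 34 + 91·2 = 216 (mod 273).
From t ≡ 216 (mod 273) write t = 216 + 273s. Substituting into t ≡ 1 (mod 8) gives 273s ≡ 1 (mod 8), and since 1⁻¹ ≡ 1 (mod 8), s ≡ 1. Hence t ≡ 216 + 273·1 = 489 (mod 2184).

489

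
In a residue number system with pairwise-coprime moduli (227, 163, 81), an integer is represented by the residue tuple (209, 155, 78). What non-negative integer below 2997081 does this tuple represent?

The moduli are pairwise coprime; N = 227·163·81 = 2997081.
N/227 = 13203; 13203 ≡ 37 (mod 227); 37·135 ≡ 1, so inverse 135.
N/163 = 18387; 18387 ≡ 131 (mod 163); 131·56 ≡ 1, so inverse 56.
N/81 = 37001; 37001 ≡ 65 (mod 81); 65·5 ≡ 1, so inverse 5.
x ≡ 209·13203·135 + 155·18387·56 + 78·37001·5 = 546552195.
546552195 mod 2997081 = 1083453.

1083453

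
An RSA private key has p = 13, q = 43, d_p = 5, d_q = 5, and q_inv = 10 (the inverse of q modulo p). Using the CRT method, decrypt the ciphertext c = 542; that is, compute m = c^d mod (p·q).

3

m₁ = c^(d_p) mod p: c ≡ 9 (mod 13), and 9^5 mod 13 = 3.
m₂ = c^(d_q) mod q: c ≡ 26 (mod 43), and 26^5 mod 43 = 3.
h = q_inv·(m₁ − m₂) mod p = 10·(3 − 3) mod 13 = 0.
m = m₂ + h·q = 3 + 0·43 = 3.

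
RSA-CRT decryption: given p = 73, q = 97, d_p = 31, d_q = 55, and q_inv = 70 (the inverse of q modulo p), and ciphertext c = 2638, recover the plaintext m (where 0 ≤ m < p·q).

m₁ = c^(d_p) mod p: c ≡ 10 (mod 73), and 10^31 mod 73 = 22.
m₂ = c^(d_q) mod q: c ≡ 19 (mod 97), and 19^55 mod 97 = 42.
h = q_inv·(m₁ − m₂) mod p = 70·(22 − 42) mod 73 = 60.
m = m₂ + h·q = 42 + 60·97 = 5862.

5862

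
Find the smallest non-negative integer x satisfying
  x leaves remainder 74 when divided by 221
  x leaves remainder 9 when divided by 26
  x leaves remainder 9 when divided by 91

gcd(221, 26) = 13 and 13 | (9 − 74), so the pair is consistent; merging gives x ≡ 295 (mod 442), where 442 = lcm(221, 26).
gcd(442, 91) = 13 and 13 | (9 − 295), so the pair is consistent; merging gives x ≡ 737 (mod 3094), where 3094 = lcm(442, 91).
The solution is unique modulo lcm(221, 26, 91) = 3094.

737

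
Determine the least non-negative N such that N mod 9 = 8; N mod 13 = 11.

From N ≡ 8 (mod 9) write N = 8 + 9t. Substituting into N ≡ 11 (mod 13) gives 9t ≡ 3 (mod 13), and since 9⁻¹ ≡ 3 (mod 13), t ≡ 9. Hence N ≡ 8 + 9·9 = 89 (mod 117).

89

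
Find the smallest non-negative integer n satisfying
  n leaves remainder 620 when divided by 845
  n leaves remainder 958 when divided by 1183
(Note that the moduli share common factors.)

5690

gcd(845, 1183) = 169 and 169 | (958 − 620), so the pair is consistent; merging gives n ≡ 5690 (mod 5915), where 5915 = lcm(845, 1183).
The solution is unique modulo lcm(845, 1183) = 5915.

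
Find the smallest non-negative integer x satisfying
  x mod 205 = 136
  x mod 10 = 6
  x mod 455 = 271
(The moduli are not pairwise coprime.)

Combine the congruences pairwise.
gcd(205, 10) = 5 and 5 | (6 − 136), so the pair is consistent; merging gives x ≡ 136 (mod 410), where 410 = lcm(205, 10).
gcd(410, 455) = 5 and 5 | (271 − 136), so the pair is consistent; merging gives x ≡ 36216 (mod 37310), where 37310 = lcm(410, 455).
The solution is unique modulo lcm(205, 10, 455) = 37310.

36216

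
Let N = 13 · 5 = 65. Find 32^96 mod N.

1

Mod 13: 32 ≡ 6; since 12 | 96, by Fermat 6^96 ≡ 1 (mod 13).
Mod 5: 32 ≡ 2; since 4 | 96, by Fermat 2^96 ≡ 1 (mod 5).
Combine by CRT: x ≡ 1 (mod 13), x ≡ 1 (mod 5) ⇒ x ≡ 1 (mod 65).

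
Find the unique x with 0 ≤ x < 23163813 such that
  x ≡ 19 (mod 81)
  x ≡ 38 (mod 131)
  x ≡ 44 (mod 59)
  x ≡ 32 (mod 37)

The moduli are pairwise coprime; N = 81·131·59·37 = 23163813.
N/81 = 285973; 285973 ≡ 43 (mod 81); 43·49 ≡ 1, so inverse 49.
N/131 = 176823; 176823 ≡ 104 (mod 131); 104·97 ≡ 1, so inverse 97.
N/59 = 392607; 392607 ≡ 21 (mod 59); 21·45 ≡ 1, so inverse 45.
N/37 = 626049; 626049 ≡ 9 (mod 37); 9·33 ≡ 1, so inverse 33.
x ≡ 19·285973·49 + 38·176823·97 + 44·392607·45 + 32·626049·33 = 2356480045.
2356480045 mod 23163813 = 16934932.

16934932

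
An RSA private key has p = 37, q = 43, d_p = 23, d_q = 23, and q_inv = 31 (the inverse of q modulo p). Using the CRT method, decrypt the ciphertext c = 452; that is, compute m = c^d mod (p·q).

1494

m₁ = c^(d_p) mod p: c ≡ 8 (mod 37), and 8^23 mod 37 = 14.
m₂ = c^(d_q) mod q: c ≡ 22 (mod 43), and 22^23 mod 43 = 32.
h = q_inv·(m₁ − m₂) mod p = 31·(14 − 32) mod 37 = 34.
m = m₂ + h·q = 32 + 34·43 = 1494.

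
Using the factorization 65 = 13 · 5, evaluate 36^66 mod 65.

Mod 13: 36 ≡ 10; by Fermat, exponent reduces to 66 mod 12 = 6; 10^6 ≡ 1 (mod 13).
Mod 5: 36 ≡ 1; by Fermat, exponent reduces to 66 mod 4 = 2; 1^2 ≡ 1 (mod 5).
Combine by CRT: x ≡ 1 (mod 13), x ≡ 1 (mod 5) ⇒ x ≡ 1 (mod 65).

1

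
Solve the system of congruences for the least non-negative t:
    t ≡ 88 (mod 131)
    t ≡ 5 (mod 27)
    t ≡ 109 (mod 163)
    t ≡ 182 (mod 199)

101025716

The moduli are pairwise coprime; N = 131·27·163·199 = 114729669.
N/131 = 875799; 875799 ≡ 64 (mod 131); 64·43 ≡ 1, so inverse 43.
N/27 = 4249247; 4249247 ≡ 14 (mod 27); 14·2 ≡ 1, so inverse 2.
N/163 = 703863; 703863 ≡ 29 (mod 163); 29·45 ≡ 1, so inverse 45.
N/199 = 576531; 576531 ≡ 28 (mod 199); 28·64 ≡ 1, so inverse 64.
t ≡ 88·875799·43 + 5·4249247·2 + 109·703863·45 + 182·576531·64 = 13524396989.
13524396989 mod 114729669 = 101025716.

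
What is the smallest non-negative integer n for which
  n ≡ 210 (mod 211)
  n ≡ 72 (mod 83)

1898

Combine the congruences pairwise.
From n ≡ 210 (mod 211) write n = 210 + 211t. Substituting into n ≡ 72 (mod 83) gives 211t ≡ 28 (mod 83), and since 45⁻¹ ≡ 24 (mod 83), t ≡ 8. Hence n ≡ 210 + 211·8 = 1898 (mod 17513).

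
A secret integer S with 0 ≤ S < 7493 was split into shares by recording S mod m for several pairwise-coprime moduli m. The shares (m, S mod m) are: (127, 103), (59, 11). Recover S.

From S ≡ 103 (mod 127) write S = 103 + 127t. Substituting into S ≡ 11 (mod 59) gives 127t ≡ 26 (mod 59), and since 9⁻¹ ≡ 46 (mod 59), t ≡ 16. Hence S ≡ 103 + 127·16 = 2135 (mod 7493).

2135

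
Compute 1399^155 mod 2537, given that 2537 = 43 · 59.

224

Mod 43: 1399 ≡ 23; by Fermat, exponent reduces to 155 mod 42 = 29; 23^29 ≡ 9 (mod 43).
Mod 59: 1399 ≡ 42; by Fermat, exponent reduces to 155 mod 58 = 39; 42^39 ≡ 47 (mod 59).
Combine by CRT: x ≡ 9 (mod 43), x ≡ 47 (mod 59) ⇒ x ≡ 224 (mod 2537).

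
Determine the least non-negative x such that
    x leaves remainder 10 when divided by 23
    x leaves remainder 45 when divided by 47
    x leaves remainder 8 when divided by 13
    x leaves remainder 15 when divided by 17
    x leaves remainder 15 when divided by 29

Combine the congruences pairwise.
From x ≡ 10 (mod 23) write x = 10 + 23t. Substituting into x ≡ 45 (mod 47) gives 23t ≡ 35 (mod 47), and since 23⁻¹ ≡ 45 (mod 47), t ≡ 24. Hence x ≡ 10 + 23·24 = 562 (mod 1081).
From x ≡ 562 (mod 1081) write x = 562 + 1081t. Substituting into x ≡ 8 (mod 13) gives 1081t ≡ 5 (mod 13), and since 2⁻¹ ≡ 7 (mod 13), t ≡ 9. Hence x ≡ 562 + 1081·9 = 10291 (mod 14053).
From x ≡ 10291 (mod 14053) write x = 10291 + 14053t. Substituting into x ≡ 15 (mod 17) gives 14053t ≡ 9 (mod 17), and since 11⁻¹ ≡ 14 (mod 17), t ≡ 7. Hence x ≡ 10291 + 14053·7 = 108662 (mod 238901).
From x ≡ 108662 (mod 238901) write x = 108662 + 238901t. Substituting into x ≡ 15 (mod 29) gives 238901t ≡ 16 (mod 29), and since 28⁻¹ ≡ 28 (mod 29), t ≡ 13. Hence x ≡ 108662 + 238901·13 = 3214375 (mod 6928129).

3214375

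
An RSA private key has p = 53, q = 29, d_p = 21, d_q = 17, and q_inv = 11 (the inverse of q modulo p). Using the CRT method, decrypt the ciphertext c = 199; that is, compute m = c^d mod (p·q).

1183

m₁ = c^(d_p) mod p: c ≡ 40 (mod 53), and 40^21 mod 53 = 17.
m₂ = c^(d_q) mod q: c ≡ 25 (mod 29), and 25^17 mod 29 = 23.
h = q_inv·(m₁ − m₂) mod p = 11·(17 − 23) mod 53 = 40.
m = m₂ + h·q = 23 + 40·29 = 1183.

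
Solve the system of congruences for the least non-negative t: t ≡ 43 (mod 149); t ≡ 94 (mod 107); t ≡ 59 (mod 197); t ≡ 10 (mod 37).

Combine the congruences pairwise.
From t ≡ 43 (mod 149) write t = 43 + 149s. Substituting into t ≡ 94 (mod 107) gives 149s ≡ 51 (mod 107), and since 42⁻¹ ≡ 79 (mod 107), s ≡ 70. Hence t ≡ 43 + 149·70 = 10473 (mod 15943).
From t ≡ 10473 (mod 15943) write t = 10473 + 15943s. Substituting into t ≡ 59 (mod 197) gives 15943s ≡ 27 (mod 197), and since 183⁻¹ ≡ 14 (mod 197), s ≡ 181. Hence t ≡ 10473 + 15943·181 = 2896156 (mod 3140771).
From t ≡ 2896156 (mod 3140771) write t = 2896156 + 3140771s. Substituting into t ≡ 10 (mod 37) gives 3140771s ≡ 29 (mod 37), and since 26⁻¹ ≡ 10 (mod 37), s ≡ 31. Hence t ≡ 2896156 + 3140771·31 = 100260057 (mod 116208527).

100260057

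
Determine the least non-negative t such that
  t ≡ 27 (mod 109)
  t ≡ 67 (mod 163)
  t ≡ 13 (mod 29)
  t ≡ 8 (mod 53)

The moduli are pairwise coprime; N = 109·163·29·53 = 27307879.
N/109 = 250531; 250531 ≡ 49 (mod 109); 49·89 ≡ 1, so inverse 89.
N/163 = 167533; 167533 ≡ 132 (mod 163); 132·21 ≡ 1, so inverse 21.
N/29 = 941651; 941651 ≡ 21 (mod 29); 21·18 ≡ 1, so inverse 18.
N/53 = 515243; 515243 ≡ 30 (mod 53); 30·23 ≡ 1, so inverse 23.
t ≡ 27·250531·89 + 67·167533·21 + 13·941651·18 + 8·515243·23 = 1152895970.
1152895970 mod 27307879 = 5965052.

5965052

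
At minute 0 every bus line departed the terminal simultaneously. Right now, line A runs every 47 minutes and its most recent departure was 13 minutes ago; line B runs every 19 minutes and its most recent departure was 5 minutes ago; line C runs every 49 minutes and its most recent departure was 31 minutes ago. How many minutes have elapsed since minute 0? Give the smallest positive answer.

8802

The moduli are pairwise coprime; N = 47·19·49 = 43757.
N/47 = 931; 931 ≡ 38 (mod 47); 38·26 ≡ 1, so inverse 26.
N/19 = 2303; 2303 ≡ 4 (mod 19); 4·5 ≡ 1, so inverse 5.
N/49 = 893; 893 ≡ 11 (mod 49); 11·9 ≡ 1, so inverse 9.
t ≡ 13·931·26 + 5·2303·5 + 31·893·9 = 621400.
621400 mod 43757 = 8802.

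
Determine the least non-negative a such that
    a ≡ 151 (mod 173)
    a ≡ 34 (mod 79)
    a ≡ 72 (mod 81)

The moduli are pairwise coprime; N = 173·79·81 = 1107027.
N/173 = 6399; 6399 ≡ 171 (mod 173); 171·86 ≡ 1, so inverse 86.
N/79 = 14013; 14013 ≡ 30 (mod 79); 30·29 ≡ 1, so inverse 29.
N/81 = 13667; 13667 ≡ 59 (mod 81); 59·11 ≡ 1, so inverse 11.
a ≡ 151·6399·86 + 34·14013·29 + 72·13667·11 = 107738496.
107738496 mod 1107027 = 356877.

356877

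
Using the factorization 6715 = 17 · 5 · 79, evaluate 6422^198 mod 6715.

4504

Mod 17: 6422 ≡ 13; by Fermat, exponent reduces to 198 mod 16 = 6; 13^6 ≡ 16 (mod 17).
Mod 5: 6422 ≡ 2; by Fermat, exponent reduces to 198 mod 4 = 2; 2^2 ≡ 4 (mod 5).
Mod 79: 6422 ≡ 23; by Fermat, exponent reduces to 198 mod 78 = 42; 23^42 ≡ 1 (mod 79).
Combine by CRT: x ≡ 16 (mod 17), x ≡ 4 (mod 5), x ≡ 1 (mod 79) ⇒ x ≡ 4504 (mod 6715).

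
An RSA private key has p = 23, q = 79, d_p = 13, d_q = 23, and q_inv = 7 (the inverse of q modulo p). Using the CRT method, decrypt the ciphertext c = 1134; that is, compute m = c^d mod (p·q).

m₁ = c^(d_p) mod p: c ≡ 7 (mod 23), and 7^13 mod 23 = 20.
m₂ = c^(d_q) mod q: c ≡ 28 (mod 79), and 28^23 mod 79 = 53.
h = q_inv·(m₁ − m₂) mod p = 7·(20 − 53) mod 23 = 22.
m = m₂ + h·q = 53 + 22·79 = 1791.

1791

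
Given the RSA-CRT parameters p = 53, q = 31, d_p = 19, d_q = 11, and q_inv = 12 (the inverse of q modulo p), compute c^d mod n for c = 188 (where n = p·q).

m₁ = c^(d_p) mod p: c ≡ 29 (mod 53), and 29^19 mod 53 = 25.
m₂ = c^(d_q) mod q: c ≡ 2 (mod 31), and 2^11 mod 31 = 2.
h = q_inv·(m₁ − m₂) mod p = 12·(25 − 2) mod 53 = 11.
m = m₂ + h·q = 2 + 11·31 = 343.

343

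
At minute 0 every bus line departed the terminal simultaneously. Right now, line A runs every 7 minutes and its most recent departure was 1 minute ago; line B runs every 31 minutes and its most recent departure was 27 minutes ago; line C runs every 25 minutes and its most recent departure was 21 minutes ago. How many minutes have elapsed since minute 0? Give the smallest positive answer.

The moduli are pairwise coprime; N = 7·31·25 = 5425.
N/7 = 775; 775 ≡ 5 (mod 7); 5·3 ≡ 1, so inverse 3.
N/31 = 175; 175 ≡ 20 (mod 31); 20·14 ≡ 1, so inverse 14.
N/25 = 217; 217 ≡ 17 (mod 25); 17·3 ≡ 1, so inverse 3.
t ≡ 1·775·3 + 27·175·14 + 21·217·3 = 82146.
82146 mod 5425 = 771.

771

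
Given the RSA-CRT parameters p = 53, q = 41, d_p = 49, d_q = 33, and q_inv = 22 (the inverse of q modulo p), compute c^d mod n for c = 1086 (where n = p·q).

m₁ = c^(d_p) mod p: c ≡ 26 (mod 53), and 26^49 mod 53 = 45.
m₂ = c^(d_q) mod q: c ≡ 20 (mod 41), and 20^33 mod 41 = 36.
h = q_inv·(m₁ − m₂) mod p = 22·(45 − 36) mod 53 = 39.
m = m₂ + h·q = 36 + 39·41 = 1635.

1635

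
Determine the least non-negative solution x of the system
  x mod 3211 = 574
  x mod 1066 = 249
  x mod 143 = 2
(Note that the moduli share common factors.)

gcd(3211, 1066) = 13 and 13 | (249 − 574), so the pair is consistent; merging gives x ≡ 183601 (mod 263302), where 263302 = lcm(3211, 1066).
gcd(263302, 143) = 13 and 13 | (2 − 183601), so the pair is consistent; merging gives x ≡ 1236809 (mod 2896322), where 2896322 = lcm(263302, 143).
The solution is unique modulo lcm(3211, 1066, 143) = 2896322.

1236809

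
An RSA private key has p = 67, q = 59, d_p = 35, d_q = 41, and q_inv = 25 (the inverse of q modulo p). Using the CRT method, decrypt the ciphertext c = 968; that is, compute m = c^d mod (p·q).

m₁ = c^(d_p) mod p: c ≡ 30 (mod 67), and 30^35 mod 67 = 38.
m₂ = c^(d_q) mod q: c ≡ 24 (mod 59), and 24^41 mod 59 = 44.
h = q_inv·(m₁ − m₂) mod p = 25·(38 − 44) mod 67 = 51.
m = m₂ + h·q = 44 + 51·59 = 3053.

3053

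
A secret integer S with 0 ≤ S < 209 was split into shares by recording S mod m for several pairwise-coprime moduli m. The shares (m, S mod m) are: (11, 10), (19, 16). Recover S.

54

From S ≡ 10 (mod 11) write S = 10 + 11t. Substituting into S ≡ 16 (mod 19) gives 11t ≡ 6 (mod 19), and since 11⁻¹ ≡ 7 (mod 19), t ≡ 4. Hence S ≡ 10 + 11·4 = 54 (mod 209).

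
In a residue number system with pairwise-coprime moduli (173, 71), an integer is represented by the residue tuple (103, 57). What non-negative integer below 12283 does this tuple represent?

From x ≡ 103 (mod 173) write x = 103 + 173t. Substituting into x ≡ 57 (mod 71) gives 173t ≡ 25 (mod 71), and since 31⁻¹ ≡ 55 (mod 71), t ≡ 26. Hence x ≡ 103 + 173·26 = 4601 (mod 12283).

4601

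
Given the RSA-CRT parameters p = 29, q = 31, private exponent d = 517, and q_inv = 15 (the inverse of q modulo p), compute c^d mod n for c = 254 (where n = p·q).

d_p = d mod (p−1) = 517 mod 28 = 13; d_q = d mod (q−1) = 7.
m₁ = c^(d_p) mod p: c ≡ 22 (mod 29), and 22^13 mod 29 = 4.
m₂ = c^(d_q) mod q: c ≡ 6 (mod 31), and 6^7 mod 31 = 6.
h = q_inv·(m₁ − m₂) mod p = 15·(4 − 6) mod 29 = 28.
m = m₂ + h·q = 6 + 28·31 = 874.

874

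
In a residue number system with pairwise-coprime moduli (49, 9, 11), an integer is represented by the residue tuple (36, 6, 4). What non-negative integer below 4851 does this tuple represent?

The moduli are pairwise coprime; N = 49·9·11 = 4851.
N/49 = 99; 99 ≡ 1 (mod 49), inverse 1.
N/9 = 539; 539 ≡ 8 (mod 9); 8·8 ≡ 1, so inverse 8.
N/11 = 441; 441 ≡ 1 (mod 11), inverse 1.
x ≡ 36·99·1 + 6·539·8 + 4·441·1 = 31200.
31200 mod 4851 = 2094.

2094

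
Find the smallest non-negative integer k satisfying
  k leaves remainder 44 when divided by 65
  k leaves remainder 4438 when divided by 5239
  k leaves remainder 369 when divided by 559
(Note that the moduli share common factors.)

732659

Combine the congruences pairwise.
gcd(65, 5239) = 13 and 13 | (4438 − 44), so the pair is consistent; merging gives k ≡ 25394 (mod 26195), where 26195 = lcm(65, 5239).
gcd(26195, 559) = 13 and 13 | (369 − 25394), so the pair is consistent; merging gives k ≡ 732659 (mod 1126385), where 1126385 = lcm(26195, 559).
The solution is unique modulo lcm(65, 5239, 559) = 1126385.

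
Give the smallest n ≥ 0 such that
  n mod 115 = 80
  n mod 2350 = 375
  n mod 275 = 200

381075

Combine the congruences pairwise.
gcd(115, 2350) = 5 and 5 | (375 − 80), so the pair is consistent; merging gives n ≡ 2725 (mod 54050), where 54050 = lcm(115, 2350).
gcd(54050, 275) = 25 and 25 | (200 − 2725), so the pair is consistent; merging gives n ≡ 381075 (mod 594550), where 594550 = lcm(54050, 275).
The solution is unique modulo lcm(115, 2350, 275) = 594550.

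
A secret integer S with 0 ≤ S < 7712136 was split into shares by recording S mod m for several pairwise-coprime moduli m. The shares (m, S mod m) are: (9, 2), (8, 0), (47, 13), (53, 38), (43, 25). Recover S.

4587824

The moduli are pairwise coprime; N = 9·8·47·53·43 = 7712136.
N/9 = 856904; 856904 ≡ 5 (mod 9); 5·2 ≡ 1, so inverse 2.
N/8 = 964017; 964017 ≡ 1 (mod 8), inverse 1.
N/47 = 164088; 164088 ≡ 11 (mod 47); 11·30 ≡ 1, so inverse 30.
N/53 = 145512; 145512 ≡ 27 (mod 53); 27·2 ≡ 1, so inverse 2.
N/43 = 179352; 179352 ≡ 42 (mod 43); 42·42 ≡ 1, so inverse 42.
S ≡ 2·856904·2 + 0·964017·1 + 13·164088·30 + 38·145512·2 + 25·179352·42 = 266800448.
266800448 mod 7712136 = 4587824.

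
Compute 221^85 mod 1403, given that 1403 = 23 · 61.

194

Mod 23: 221 ≡ 14; by Fermat, exponent reduces to 85 mod 22 = 19; 14^19 ≡ 10 (mod 23).
Mod 61: 221 ≡ 38; by Fermat, exponent reduces to 85 mod 60 = 25; 38^25 ≡ 11 (mod 61).
Combine by CRT: x ≡ 10 (mod 23), x ≡ 11 (mod 61) ⇒ x ≡ 194 (mod 1403).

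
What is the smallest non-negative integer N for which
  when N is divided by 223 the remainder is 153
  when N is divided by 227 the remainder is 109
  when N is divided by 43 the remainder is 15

1470615

From N ≡ 153 (mod 223) write N = 153 + 223t. Substituting into N ≡ 109 (mod 227) gives 223t ≡ 183 (mod 227), and since 223⁻¹ ≡ 170 (mod 227), t ≡ 11. Hence N ≡ 153 + 223·11 = 2606 (mod 50621).
From N ≡ 2606 (mod 50621) write N = 2606 + 50621t. Substituting into N ≡ 15 (mod 43) gives 50621t ≡ 32 (mod 43), and since 10⁻¹ ≡ 13 (mod 43), t ≡ 29. Hence N ≡ 2606 + 50621·29 = 1470615 (mod 2176703).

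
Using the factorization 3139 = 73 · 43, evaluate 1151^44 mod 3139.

Mod 73: 1151 ≡ 56; 56^44 ≡ 65 (mod 73).
Mod 43: 1151 ≡ 33; by Fermat, exponent reduces to 44 mod 42 = 2; 33^2 ≡ 14 (mod 43).
Combine by CRT: x ≡ 65 (mod 73), x ≡ 14 (mod 43) ⇒ x ≡ 2766 (mod 3139).

2766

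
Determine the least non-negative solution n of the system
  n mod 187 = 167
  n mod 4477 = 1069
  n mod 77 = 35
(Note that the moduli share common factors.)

gcd(187, 4477) = 11 and 11 | (1069 − 167), so the pair is consistent; merging gives n ≡ 63747 (mod 76109), where 76109 = lcm(187, 4477).
gcd(76109, 77) = 11 and 11 | (35 − 63747), so the pair is consistent; merging gives n ≡ 520401 (mod 532763), where 532763 = lcm(76109, 77).
The solution is unique modulo lcm(187, 4477, 77) = 532763.

520401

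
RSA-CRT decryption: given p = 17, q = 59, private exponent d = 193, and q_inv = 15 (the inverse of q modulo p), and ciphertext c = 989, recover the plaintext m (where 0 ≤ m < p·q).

717

d_p = d mod (p−1) = 193 mod 16 = 1; d_q = d mod (q−1) = 19.
m₁ = c^(d_p) mod p: c ≡ 3 (mod 17), and 3^1 mod 17 = 3.
m₂ = c^(d_q) mod q: c ≡ 45 (mod 59), and 45^19 mod 59 = 9.
h = q_inv·(m₁ − m₂) mod p = 15·(3 − 9) mod 17 = 12.
m = m₂ + h·q = 9 + 12·59 = 717.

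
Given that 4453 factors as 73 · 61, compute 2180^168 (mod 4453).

1534

Mod 73: 2180 ≡ 63; by Fermat, exponent reduces to 168 mod 72 = 24; 63^24 ≡ 1 (mod 73).
Mod 61: 2180 ≡ 45; by Fermat, exponent reduces to 168 mod 60 = 48; 45^48 ≡ 9 (mod 61).
Combine by CRT: x ≡ 1 (mod 73), x ≡ 9 (mod 61) ⇒ x ≡ 1534 (mod 4453).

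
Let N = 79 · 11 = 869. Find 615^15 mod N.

131

Mod 79: 615 ≡ 62; 62^15 ≡ 52 (mod 79).
Mod 11: 615 ≡ 10; by Fermat, exponent reduces to 15 mod 10 = 5; 10^5 ≡ 10 (mod 11).
Combine by CRT: x ≡ 52 (mod 79), x ≡ 10 (mod 11) ⇒ x ≡ 131 (mod 869).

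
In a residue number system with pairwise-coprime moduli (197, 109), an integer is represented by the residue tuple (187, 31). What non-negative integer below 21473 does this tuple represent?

From x ≡ 187 (mod 197) write x = 187 + 197t. Substituting into x ≡ 31 (mod 109) gives 197t ≡ 62 (mod 109), and since 88⁻¹ ≡ 83 (mod 109), t ≡ 23. Hence x ≡ 187 + 197·23 = 4718 (mod 21473).

4718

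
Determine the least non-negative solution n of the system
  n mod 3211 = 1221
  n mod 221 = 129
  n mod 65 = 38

Combine the congruences pairwise.
gcd(3211, 221) = 13 and 13 | (129 − 1221), so the pair is consistent; merging gives n ≡ 7643 (mod 54587), where 54587 = lcm(3211, 221).
gcd(54587, 65) = 13 and 13 | (38 − 7643), so the pair is consistent; merging gives n ≡ 7643 (mod 272935), where 272935 = lcm(54587, 65).
The solution is unique modulo lcm(3211, 221, 65) = 272935.

7643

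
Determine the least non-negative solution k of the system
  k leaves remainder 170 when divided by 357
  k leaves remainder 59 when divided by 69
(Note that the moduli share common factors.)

3026

Combine the congruences pairwise.
gcd(357, 69) = 3 and 3 | (59 − 170), so the pair is consistent; merging gives k ≡ 3026 (mod 8211), where 8211 = lcm(357, 69).
The solution is unique modulo lcm(357, 69) = 8211.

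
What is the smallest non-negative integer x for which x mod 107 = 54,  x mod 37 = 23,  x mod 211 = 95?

176069

The moduli are pairwise coprime; N = 107·37·211 = 835349.
N/107 = 7807; 7807 ≡ 103 (mod 107); 103·80 ≡ 1, so inverse 80.
N/37 = 22577; 22577 ≡ 7 (mod 37); 7·16 ≡ 1, so inverse 16.
N/211 = 3959; 3959 ≡ 161 (mod 211); 161·173 ≡ 1, so inverse 173.
x ≡ 54·7807·80 + 23·22577·16 + 95·3959·173 = 107100741.
107100741 mod 835349 = 176069.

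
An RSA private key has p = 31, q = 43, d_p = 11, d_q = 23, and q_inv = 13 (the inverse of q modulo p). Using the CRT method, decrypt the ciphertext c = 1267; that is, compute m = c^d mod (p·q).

1019

m₁ = c^(d_p) mod p: c ≡ 27 (mod 31), and 27^11 mod 31 = 27.
m₂ = c^(d_q) mod q: c ≡ 20 (mod 43), and 20^23 mod 43 = 30.
h = q_inv·(m₁ − m₂) mod p = 13·(27 − 30) mod 31 = 23.
m = m₂ + h·q = 30 + 23·43 = 1019.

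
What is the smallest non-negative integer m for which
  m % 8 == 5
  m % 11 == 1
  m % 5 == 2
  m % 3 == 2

From m ≡ 5 (mod 8) write m = 5 + 8t. Substituting into m ≡ 1 (mod 11) gives 8t ≡ 7 (mod 11), and since 8⁻¹ ≡ 7 (mod 11), t ≡ 5. Hence m ≡ 5 + 8·5 = 45 (mod 88).
From m ≡ 45 (mod 88) write m = 45 + 88t. Substituting into m ≡ 2 (mod 5) gives 88t ≡ 2 (mod 5), and since 3⁻¹ ≡ 2 (mod 5), t ≡ 4. Hence m ≡ 45 + 88·4 = 397 (mod 440).
From m ≡ 397 (mod 440) write m = 397 + 440t. Substituting into m ≡ 2 (mod 3) gives 440t ≡ 1 (mod 3), and since 2⁻¹ ≡ 2 (mod 3), t ≡ 2. Hence m ≡ 397 + 440·2 = 1277 (mod 1320).

1277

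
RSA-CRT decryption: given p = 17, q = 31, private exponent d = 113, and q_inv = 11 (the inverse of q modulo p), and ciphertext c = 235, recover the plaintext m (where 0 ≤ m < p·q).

286

d_p = d mod (p−1) = 113 mod 16 = 1; d_q = d mod (q−1) = 23.
m₁ = c^(d_p) mod p: c ≡ 14 (mod 17), and 14^1 mod 17 = 14.
m₂ = c^(d_q) mod q: c ≡ 18 (mod 31), and 18^23 mod 31 = 7.
h = q_inv·(m₁ − m₂) mod p = 11·(14 − 7) mod 17 = 9.
m = m₂ + h·q = 7 + 9·31 = 286.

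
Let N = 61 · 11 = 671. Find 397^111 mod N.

Mod 61: 397 ≡ 31; by Fermat, exponent reduces to 111 mod 60 = 51; 31^51 ≡ 24 (mod 61).
Mod 11: 397 ≡ 1; by Fermat, exponent reduces to 111 mod 10 = 1; 1^1 ≡ 1 (mod 11).
Combine by CRT: x ≡ 24 (mod 61), x ≡ 1 (mod 11) ⇒ x ≡ 573 (mod 671).

573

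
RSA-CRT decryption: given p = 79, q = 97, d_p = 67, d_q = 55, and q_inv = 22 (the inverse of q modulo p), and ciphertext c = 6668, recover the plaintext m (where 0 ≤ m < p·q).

m₁ = c^(d_p) mod p: c ≡ 32 (mod 79), and 32^67 mod 79 = 72.
m₂ = c^(d_q) mod q: c ≡ 72 (mod 97), and 72^55 mod 97 = 49.
h = q_inv·(m₁ − m₂) mod p = 22·(72 − 49) mod 79 = 32.
m = m₂ + h·q = 49 + 32·97 = 3153.

3153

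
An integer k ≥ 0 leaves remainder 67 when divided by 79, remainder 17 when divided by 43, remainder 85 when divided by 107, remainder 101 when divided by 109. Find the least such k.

From k ≡ 67 (mod 79) write k = 67 + 79t. Substituting into k ≡ 17 (mod 43) gives 79t ≡ 36 (mod 43), and since 36⁻¹ ≡ 6 (mod 43), t ≡ 1. Hence k ≡ 67 + 79·1 = 146 (mod 3397).
From k ≡ 146 (mod 3397) write k = 146 + 3397t. Substituting into k ≡ 85 (mod 107) gives 3397t ≡ 46 (mod 107), and since 80⁻¹ ≡ 103 (mod 107), t ≡ 30. Hence k ≡ 146 + 3397·30 = 102056 (mod 363479).
From k ≡ 102056 (mod 363479) write k = 102056 + 363479t. Substituting into k ≡ 101 (mod 109) gives 363479t ≡ 69 (mod 109), and since 73⁻¹ ≡ 3 (mod 109), t ≡ 98. Hence k ≡ 102056 + 363479·98 = 35722998 (mod 39619211).

35722998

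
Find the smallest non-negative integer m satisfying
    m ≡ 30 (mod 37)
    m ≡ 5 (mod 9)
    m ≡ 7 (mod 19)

From m ≡ 30 (mod 37) write m = 30 + 37t. Substituting into m ≡ 5 (mod 9) gives 37t ≡ 2 (mod 9), and since 1⁻¹ ≡ 1 (mod 9), t ≡ 2. Hence m ≡ 30 + 37·2 = 104 (mod 333).
From m ≡ 104 (mod 333) write m = 104 + 333t. Substituting into m ≡ 7 (mod 19) gives 333t ≡ 17 (mod 19), and since 10⁻¹ ≡ 2 (mod 19), t ≡ 15. Hence m ≡ 104 + 333·15 = 5099 (mod 6327).

5099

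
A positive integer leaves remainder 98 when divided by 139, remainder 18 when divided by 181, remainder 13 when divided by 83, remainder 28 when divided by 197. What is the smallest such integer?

The moduli are pairwise coprime; N = 139·181·83·197 = 411374809.
N/139 = 2959531; 2959531 ≡ 82 (mod 139); 82·39 ≡ 1, so inverse 39.
N/181 = 2272789; 2272789 ≡ 153 (mod 181); 153·84 ≡ 1, so inverse 84.
N/83 = 4956323; 4956323 ≡ 61 (mod 83); 61·49 ≡ 1, so inverse 49.
N/197 = 2088197; 2088197 ≡ 194 (mod 197); 194·131 ≡ 1, so inverse 131.
x ≡ 98·2959531·39 + 18·2272789·84 + 13·4956323·49 + 28·2088197·131 = 25564468797.
25564468797 mod 411374809 = 59230639.

59230639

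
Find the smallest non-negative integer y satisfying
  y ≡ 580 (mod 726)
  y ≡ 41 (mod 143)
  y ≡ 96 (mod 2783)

172642

gcd(726, 143) = 11 and 11 | (41 − 580), so the pair is consistent; merging gives y ≡ 2758 (mod 9438), where 9438 = lcm(726, 143).
gcd(9438, 2783) = 121 and 121 | (96 − 2758), so the pair is consistent; merging gives y ≡ 172642 (mod 217074), where 217074 = lcm(9438, 2783).
The solution is unique modulo lcm(726, 143, 2783) = 217074.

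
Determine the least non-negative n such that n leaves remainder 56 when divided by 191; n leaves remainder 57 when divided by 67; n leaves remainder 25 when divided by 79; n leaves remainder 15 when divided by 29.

From n ≡ 56 (mod 191) write n = 56 + 191t. Substituting into n ≡ 57 (mod 67) gives 191t ≡ 1 (mod 67), and since 57⁻¹ ≡ 20 (mod 67), t ≡ 20. Hence n ≡ 56 + 191·20 = 3876 (mod 12797).
From n ≡ 3876 (mod 12797) write n = 3876 + 12797t. Substituting into n ≡ 25 (mod 79) gives 12797t ≡ 20 (mod 79), and since 78⁻¹ ≡ 78 (mod 79), t ≡ 59. Hence n ≡ 3876 + 12797·59 = 758899 (mod 1010963).
From n ≡ 758899 (mod 1010963) write n = 758899 + 1010963t. Substituting into n ≡ 15 (mod 29) gives 1010963t ≡ 17 (mod 29), and since 23⁻¹ ≡ 24 (mod 29), t ≡ 2. Hence n ≡ 758899 + 1010963·2 = 2780825 (mod 29317927).

2780825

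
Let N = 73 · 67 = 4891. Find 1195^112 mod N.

658

Mod 73: 1195 ≡ 27; by Fermat, exponent reduces to 112 mod 72 = 40; 27^40 ≡ 1 (mod 73).
Mod 67: 1195 ≡ 56; by Fermat, exponent reduces to 112 mod 66 = 46; 56^46 ≡ 55 (mod 67).
Combine by CRT: x ≡ 1 (mod 73), x ≡ 55 (mod 67) ⇒ x ≡ 658 (mod 4891).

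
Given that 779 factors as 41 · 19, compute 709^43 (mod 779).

Mod 41: 709 ≡ 12; by Fermat, exponent reduces to 43 mod 40 = 3; 12^3 ≡ 6 (mod 41).
Mod 19: 709 ≡ 6; by Fermat, exponent reduces to 43 mod 18 = 7; 6^7 ≡ 9 (mod 19).
Combine by CRT: x ≡ 6 (mod 41), x ≡ 9 (mod 19) ⇒ x ≡ 47 (mod 779).

47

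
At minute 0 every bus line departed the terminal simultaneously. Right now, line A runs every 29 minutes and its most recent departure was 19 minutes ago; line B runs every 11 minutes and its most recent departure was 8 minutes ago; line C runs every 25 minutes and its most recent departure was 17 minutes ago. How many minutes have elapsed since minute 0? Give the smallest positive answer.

The moduli are pairwise coprime; N = 29·11·25 = 7975.
N/29 = 275; 275 ≡ 14 (mod 29); 14·27 ≡ 1, so inverse 27.
N/11 = 725; 725 ≡ 10 (mod 11); 10·10 ≡ 1, so inverse 10.
N/25 = 319; 319 ≡ 19 (mod 25); 19·4 ≡ 1, so inverse 4.
t ≡ 19·275·27 + 8·725·10 + 17·319·4 = 220767.
220767 mod 7975 = 5442.

5442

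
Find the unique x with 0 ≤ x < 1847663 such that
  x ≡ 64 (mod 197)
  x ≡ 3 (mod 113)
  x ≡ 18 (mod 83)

The moduli are pairwise coprime; N = 197·113·83 = 1847663.
N/197 = 9379; 9379 ≡ 120 (mod 197); 120·110 ≡ 1, so inverse 110.
N/113 = 16351; 16351 ≡ 79 (mod 113); 79·103 ≡ 1, so inverse 103.
N/83 = 22261; 22261 ≡ 17 (mod 83); 17·44 ≡ 1, so inverse 44.
x ≡ 64·9379·110 + 3·16351·103 + 18·22261·44 = 88711331.
88711331 mod 1847663 = 23507.

23507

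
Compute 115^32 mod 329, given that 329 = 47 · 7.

Mod 47: 115 ≡ 21; 21^32 ≡ 8 (mod 47).
Mod 7: 115 ≡ 3; by Fermat, exponent reduces to 32 mod 6 = 2; 3^2 ≡ 2 (mod 7).
Combine by CRT: x ≡ 8 (mod 47), x ≡ 2 (mod 7) ⇒ x ≡ 149 (mod 329).

149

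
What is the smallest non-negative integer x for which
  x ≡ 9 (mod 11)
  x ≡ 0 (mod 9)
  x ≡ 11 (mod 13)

999

The moduli are pairwise coprime; N = 11·9·13 = 1287.
N/11 = 117; 117 ≡ 7 (mod 11); 7·8 ≡ 1, so inverse 8.
N/9 = 143; 143 ≡ 8 (mod 9); 8·8 ≡ 1, so inverse 8.
N/13 = 99; 99 ≡ 8 (mod 13); 8·5 ≡ 1, so inverse 5.
x ≡ 9·117·8 + 0·143·8 + 11·99·5 = 13869.
13869 mod 1287 = 999.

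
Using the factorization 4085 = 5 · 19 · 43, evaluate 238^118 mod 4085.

1529

Mod 5: 238 ≡ 3; by Fermat, exponent reduces to 118 mod 4 = 2; 3^2 ≡ 4 (mod 5).
Mod 19: 238 ≡ 10; by Fermat, exponent reduces to 118 mod 18 = 10; 10^10 ≡ 9 (mod 19).
Mod 43: 238 ≡ 23; by Fermat, exponent reduces to 118 mod 42 = 34; 23^34 ≡ 24 (mod 43).
Combine by CRT: x ≡ 4 (mod 5), x ≡ 9 (mod 19), x ≡ 24 (mod 43) ⇒ x ≡ 1529 (mod 4085).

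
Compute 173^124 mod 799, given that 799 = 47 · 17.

Mod 47: 173 ≡ 32; by Fermat, exponent reduces to 124 mod 46 = 32; 32^32 ≡ 24 (mod 47).
Mod 17: 173 ≡ 3; by Fermat, exponent reduces to 124 mod 16 = 12; 3^12 ≡ 4 (mod 17).
Combine by CRT: x ≡ 24 (mod 47), x ≡ 4 (mod 17) ⇒ x ≡ 259 (mod 799).

259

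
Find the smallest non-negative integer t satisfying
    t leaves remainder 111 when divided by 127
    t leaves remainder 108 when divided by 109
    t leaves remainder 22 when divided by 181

805291

The moduli are pairwise coprime; N = 127·109·181 = 2505583.
N/127 = 19729; 19729 ≡ 44 (mod 127); 44·26 ≡ 1, so inverse 26.
N/109 = 22987; 22987 ≡ 97 (mod 109); 97·9 ≡ 1, so inverse 9.
N/181 = 13843; 13843 ≡ 87 (mod 181); 87·129 ≡ 1, so inverse 129.
t ≡ 111·19729·26 + 108·22987·9 + 22·13843·129 = 118567692.
118567692 mod 2505583 = 805291.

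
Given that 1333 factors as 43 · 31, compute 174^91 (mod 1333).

515

Mod 43: 174 ≡ 2; by Fermat, exponent reduces to 91 mod 42 = 7; 2^7 ≡ 42 (mod 43).
Mod 31: 174 ≡ 19; by Fermat, exponent reduces to 91 mod 30 = 1; 19^1 ≡ 19 (mod 31).
Combine by CRT: x ≡ 42 (mod 43), x ≡ 19 (mod 31) ⇒ x ≡ 515 (mod 1333).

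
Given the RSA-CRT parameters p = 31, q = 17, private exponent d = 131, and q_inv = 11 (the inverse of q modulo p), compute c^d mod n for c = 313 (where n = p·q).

d_p = d mod (p−1) = 131 mod 30 = 11; d_q = d mod (q−1) = 3.
m₁ = c^(d_p) mod p: c ≡ 3 (mod 31), and 3^11 mod 31 = 13.
m₂ = c^(d_q) mod q: c ≡ 7 (mod 17), and 7^3 mod 17 = 3.
h = q_inv·(m₁ − m₂) mod p = 11·(13 − 3) mod 31 = 17.
m = m₂ + h·q = 3 + 17·17 = 292.

292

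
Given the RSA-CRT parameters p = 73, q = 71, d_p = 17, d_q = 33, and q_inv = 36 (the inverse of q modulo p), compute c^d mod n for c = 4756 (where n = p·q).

m₁ = c^(d_p) mod p: c ≡ 11 (mod 73), and 11^17 mod 73 = 44.
m₂ = c^(d_q) mod q: c ≡ 70 (mod 71), and 70^33 mod 71 = 70.
h = q_inv·(m₁ − m₂) mod p = 36·(44 − 70) mod 73 = 13.
m = m₂ + h·q = 70 + 13·71 = 993.

993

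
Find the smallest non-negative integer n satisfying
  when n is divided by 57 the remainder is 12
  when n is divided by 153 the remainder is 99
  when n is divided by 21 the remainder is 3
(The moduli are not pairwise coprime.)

15858

gcd(57, 153) = 3 and 3 | (99 − 12), so the pair is consistent; merging gives n ≡ 1323 (mod 2907), where 2907 = lcm(57, 153).
gcd(2907, 21) = 3 and 3 | (3 − 1323), so the pair is consistent; merging gives n ≡ 15858 (mod 20349), where 20349 = lcm(2907, 21).
The solution is unique modulo lcm(57, 153, 21) = 20349.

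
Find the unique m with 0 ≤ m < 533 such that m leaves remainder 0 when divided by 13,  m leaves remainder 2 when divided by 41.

494

From m ≡ 0 (mod 13) write m = 0 + 13t. Substituting into m ≡ 2 (mod 41) gives 13t ≡ 2 (mod 41), and since 13⁻¹ ≡ 19 (mod 41), t ≡ 38. Hence m ≡ 0 + 13·38 = 494 (mod 533).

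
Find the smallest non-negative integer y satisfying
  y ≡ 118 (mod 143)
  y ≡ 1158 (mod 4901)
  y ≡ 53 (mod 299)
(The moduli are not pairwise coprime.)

1182299

Combine the congruences pairwise.
gcd(143, 4901) = 13 and 13 | (1158 − 118), so the pair is consistent; merging gives y ≡ 50168 (mod 53911), where 53911 = lcm(143, 4901).
gcd(53911, 299) = 13 and 13 | (53 − 50168), so the pair is consistent; merging gives y ≡ 1182299 (mod 1239953), where 1239953 = lcm(53911, 299).
The solution is unique modulo lcm(143, 4901, 299) = 1239953.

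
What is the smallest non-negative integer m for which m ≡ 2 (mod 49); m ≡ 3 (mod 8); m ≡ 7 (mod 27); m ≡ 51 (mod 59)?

The moduli are pairwise coprime; N = 49·8·27·59 = 624456.
N/49 = 12744; 12744 ≡ 4 (mod 49); 4·37 ≡ 1, so inverse 37.
N/8 = 78057; 78057 ≡ 1 (mod 8), inverse 1.
N/27 = 23128; 23128 ≡ 16 (mod 27); 16·22 ≡ 1, so inverse 22.
N/59 = 10584; 10584 ≡ 23 (mod 59); 23·18 ≡ 1, so inverse 18.
m ≡ 2·12744·37 + 3·78057·1 + 7·23128·22 + 51·10584·18 = 14455051.
14455051 mod 624456 = 92563.

92563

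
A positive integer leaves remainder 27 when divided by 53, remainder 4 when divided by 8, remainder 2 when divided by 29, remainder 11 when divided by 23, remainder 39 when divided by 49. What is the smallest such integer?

The moduli are pairwise coprime; M = 53·8·29·23·49 = 13857592.
M/53 = 261464; 261464 ≡ 15 (mod 53); 15·46 ≡ 1, so inverse 46.
M/8 = 1732199; 1732199 ≡ 7 (mod 8); 7·7 ≡ 1, so inverse 7.
M/29 = 477848; 477848 ≡ 15 (mod 29); 15·2 ≡ 1, so inverse 2.
M/23 = 602504; 602504 ≡ 19 (mod 23); 19·17 ≡ 1, so inverse 17.
M/49 = 282808; 282808 ≡ 29 (mod 49); 29·22 ≡ 1, so inverse 22.
N ≡ 27·261464·46 + 4·1732199·7 + 2·477848·2 + 11·602504·17 + 39·282808·22 = 730468764.
730468764 mod 13857592 = 9873980.

9873980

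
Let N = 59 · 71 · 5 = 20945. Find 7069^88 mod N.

Mod 59: 7069 ≡ 48; by Fermat, exponent reduces to 88 mod 58 = 30; 48^30 ≡ 48 (mod 59).
Mod 71: 7069 ≡ 40; by Fermat, exponent reduces to 88 mod 70 = 18; 40^18 ≡ 18 (mod 71).
Mod 5: 7069 ≡ 4; since 4 | 88, by Fermat 4^88 ≡ 1 (mod 5).
Combine by CRT: x ≡ 48 (mod 59), x ≡ 18 (mod 71), x ≡ 1 (mod 5) ⇒ x ≡ 19046 (mod 20945).

19046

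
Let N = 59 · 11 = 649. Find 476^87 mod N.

119

Mod 59: 476 ≡ 4; by Fermat, exponent reduces to 87 mod 58 = 29; 4^29 ≡ 1 (mod 59).
Mod 11: 476 ≡ 3; by Fermat, exponent reduces to 87 mod 10 = 7; 3^7 ≡ 9 (mod 11).
Combine by CRT: x ≡ 1 (mod 59), x ≡ 9 (mod 11) ⇒ x ≡ 119 (mod 649).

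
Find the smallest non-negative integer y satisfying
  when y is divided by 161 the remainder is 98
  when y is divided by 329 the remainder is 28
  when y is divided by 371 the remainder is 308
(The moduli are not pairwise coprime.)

Combine the congruences pairwise.
gcd(161, 329) = 7 and 7 | (28 − 98), so the pair is consistent; merging gives y ≡ 3318 (mod 7567), where 7567 = lcm(161, 329).
gcd(7567, 371) = 7 and 7 | (308 − 3318), so the pair is consistent; merging gives y ≡ 230328 (mod 401051), where 401051 = lcm(7567, 371).
The solution is unique modulo lcm(161, 329, 371) = 401051.

230328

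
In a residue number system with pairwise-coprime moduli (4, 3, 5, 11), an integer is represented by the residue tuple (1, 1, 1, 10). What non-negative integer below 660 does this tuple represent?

From x ≡ 1 (mod 4) write x = 1 + 4t. Substituting into x ≡ 1 (mod 3) gives 4t ≡ 0 (mod 3), and since 1⁻¹ ≡ 1 (mod 3), t ≡ 0. Hence x ≡ 1 + 4·0 = 1 (mod 12).
From x ≡ 1 (mod 12) write x = 1 + 12t. Substituting into x ≡ 1 (mod 5) gives 12t ≡ 0 (mod 5), and since 2⁻¹ ≡ 3 (mod 5), t ≡ 0. Hence x ≡ 1 + 12·0 = 1 (mod 60).
From x ≡ 1 (mod 60) write x = 1 + 60t. Substituting into x ≡ 10 (mod 11) gives 60t ≡ 9 (mod 11), and since 5⁻¹ ≡ 9 (mod 11), t ≡ 4. Hence x ≡ 1 + 60·4 = 241 (mod 660).

241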